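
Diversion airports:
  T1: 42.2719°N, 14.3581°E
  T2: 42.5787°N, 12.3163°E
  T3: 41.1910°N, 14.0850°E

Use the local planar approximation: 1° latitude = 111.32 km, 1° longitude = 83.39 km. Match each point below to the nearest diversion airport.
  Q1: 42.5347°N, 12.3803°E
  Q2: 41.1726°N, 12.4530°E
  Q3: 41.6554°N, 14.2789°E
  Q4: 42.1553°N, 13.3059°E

Q1 at 42.5347°N, 12.3803°E:
  T1: √((-0.2628·111.32)² + (1.9778·83.39)²) = √(855.848940 + 27201.489938) = 167.5033 km
  T2: √((0.0440·111.32)² + (-0.0640·83.39)²) = √(23.991188 + 28.483142) = 7.2439 km
  T3: √((-1.3437·111.32)² + (1.7047·83.39)²) = √(22374.381026 + 20208.024976) = 206.3550 km
  → nearest: T2 (7.2439 km)
Q2 at 41.1726°N, 12.4530°E:
  T1: √((1.0993·111.32)² + (1.9051·83.39)²) = √(14975.414477 + 25238.497781) = 200.5341 km
  T2: √((1.4061·111.32)² + (-0.1367·83.39)²) = √(24500.718008 + 129.946617) = 156.9416 km
  T3: √((0.0184·111.32)² + (1.6320·83.39)²) = √(4.195484 + 18521.163113) = 136.1079 km
  → nearest: T3 (136.1079 km)
Q3 at 41.6554°N, 14.2789°E:
  T1: √((0.6165·111.32)² + (0.0792·83.39)²) = √(4709.909444 + 43.619262) = 68.9458 km
  T2: √((0.9233·111.32)² + (-1.9626·83.39)²) = √(10564.089366 + 26784.992968) = 193.2591 km
  T3: √((-0.4644·111.32)² + (-0.1939·83.39)²) = √(2672.580636 + 261.446942) = 54.1667 km
  → nearest: T3 (54.1667 km)
Q4 at 42.1553°N, 13.3059°E:
  T1: √((0.1166·111.32)² + (1.0522·83.39)²) = √(168.478116 + 7698.826679) = 88.6978 km
  T2: √((0.4234·111.32)² + (-0.9896·83.39)²) = √(2221.509131 + 6810.003277) = 95.0343 km
  T3: √((-0.9643·111.32)² + (0.7791·83.39)²) = √(11523.137094 + 4220.990322) = 125.4756 km
  → nearest: T1 (88.6978 km)

Q1→T2; Q2→T3; Q3→T3; Q4→T1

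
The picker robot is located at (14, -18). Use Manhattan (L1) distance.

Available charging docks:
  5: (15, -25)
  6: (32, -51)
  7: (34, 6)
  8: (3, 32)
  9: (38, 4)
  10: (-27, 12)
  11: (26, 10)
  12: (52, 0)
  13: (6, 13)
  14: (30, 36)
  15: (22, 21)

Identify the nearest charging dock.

5

Distances from (14, -18):
5: |1| + |-7| = 1 + 7 = 8
6: |18| + |-33| = 18 + 33 = 51
7: |20| + |24| = 20 + 24 = 44
8: |-11| + |50| = 11 + 50 = 61
9: |24| + |22| = 24 + 22 = 46
10: |-41| + |30| = 41 + 30 = 71
11: |12| + |28| = 12 + 28 = 40
12: |38| + |18| = 38 + 18 = 56
13: |-8| + |31| = 8 + 31 = 39
14: |16| + |54| = 16 + 54 = 70
15: |8| + |39| = 8 + 39 = 47
Minimum: 5 at 8.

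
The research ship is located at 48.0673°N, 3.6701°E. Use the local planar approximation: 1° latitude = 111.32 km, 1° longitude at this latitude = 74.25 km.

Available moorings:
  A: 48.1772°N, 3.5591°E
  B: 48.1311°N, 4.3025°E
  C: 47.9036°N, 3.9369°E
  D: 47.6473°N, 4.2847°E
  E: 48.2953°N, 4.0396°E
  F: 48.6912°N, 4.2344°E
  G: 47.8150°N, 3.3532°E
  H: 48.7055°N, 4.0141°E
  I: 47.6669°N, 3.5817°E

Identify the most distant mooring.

F

Distances from 48.0673°N, 3.6701°E:
A: √((0.1099·111.32)² + (-0.1110·74.25)²) = √(149.672420 + 67.926443) = 14.7512 km
B: √((0.0638·111.32)² + (0.6324·74.25)²) = √(50.441472 + 2204.837762) = 47.4898 km
C: √((-0.1637·111.32)² + (0.2668·74.25)²) = √(332.080790 + 392.432138) = 26.9168 km
D: √((-0.4200·111.32)² + (0.6146·74.25)²) = √(2185.973919 + 2082.466519) = 65.3333 km
E: √((0.2280·111.32)² + (0.3695·74.25)²) = √(644.193131 + 752.699801) = 37.3750 km
F: √((0.6239·111.32)² + (0.5643·74.25)²) = √(4823.656424 + 1755.549246) = 81.1123 km
G: √((-0.2523·111.32)² + (-0.3169·74.25)²) = √(788.825418 + 553.652665) = 36.6398 km
H: √((0.6382·111.32)² + (0.3440·74.25)²) = √(5047.310181 + 652.393764) = 75.4964 km
I: √((-0.4004·111.32)² + (-0.0884·74.25)²) = √(1986.710252 + 43.082158) = 45.0532 km
Maximum: F at 81.1123 km.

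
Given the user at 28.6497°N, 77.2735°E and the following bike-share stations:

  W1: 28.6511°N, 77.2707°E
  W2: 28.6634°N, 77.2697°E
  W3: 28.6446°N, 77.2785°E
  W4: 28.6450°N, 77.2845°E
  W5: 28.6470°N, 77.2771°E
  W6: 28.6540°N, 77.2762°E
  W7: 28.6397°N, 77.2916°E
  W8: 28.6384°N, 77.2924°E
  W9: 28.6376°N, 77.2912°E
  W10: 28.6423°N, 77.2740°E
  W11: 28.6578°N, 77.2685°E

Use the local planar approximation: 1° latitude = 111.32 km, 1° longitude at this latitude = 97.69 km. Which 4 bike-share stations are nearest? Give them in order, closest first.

W1, W5, W6, W3

Distances from 28.6497°N, 77.2735°E:
W1: 0.3148 km
W2: 1.5696 km
W3: 0.7489 km
W4: 1.1952 km
W5: 0.4626 km
W6: 0.5465 km
W7: 2.0894 km
W8: 2.2341 km
W9: 2.1918 km
W10: 0.8252 km
W11: 1.0255 km
Sorted: W1 (0.3148 km) < W5 (0.4626 km) < W6 (0.5465 km) < W3 (0.7489 km) < W10 (0.8252 km) < W11 (1.0255 km) < …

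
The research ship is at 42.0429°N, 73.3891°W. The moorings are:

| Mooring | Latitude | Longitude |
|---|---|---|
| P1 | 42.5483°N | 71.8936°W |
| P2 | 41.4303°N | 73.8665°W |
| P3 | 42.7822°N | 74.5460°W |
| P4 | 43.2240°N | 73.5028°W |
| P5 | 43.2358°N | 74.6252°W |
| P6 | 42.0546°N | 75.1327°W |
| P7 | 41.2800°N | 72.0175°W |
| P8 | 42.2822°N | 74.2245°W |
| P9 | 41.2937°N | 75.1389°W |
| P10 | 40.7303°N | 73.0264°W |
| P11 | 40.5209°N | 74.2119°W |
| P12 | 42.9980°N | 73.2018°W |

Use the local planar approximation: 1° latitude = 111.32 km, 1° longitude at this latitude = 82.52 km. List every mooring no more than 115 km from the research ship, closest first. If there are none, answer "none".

Distances from 42.0429°N, 73.3891°W:
P1: 135.6282 km
P2: 78.7558 km
P3: 126.0441 km
P4: 131.8144 km
P5: 167.4478 km
P6: 143.8878 km
P7: 141.5032 km
P8: 73.9051 km
P9: 166.7489 km
P10: 149.1525 km
P11: 182.5274 km
P12: 107.4393 km
Threshold 115 km: P8 (73.9051 km), P2 (78.7558 km), P12 (107.4393 km) are within range.

P8, P2, P12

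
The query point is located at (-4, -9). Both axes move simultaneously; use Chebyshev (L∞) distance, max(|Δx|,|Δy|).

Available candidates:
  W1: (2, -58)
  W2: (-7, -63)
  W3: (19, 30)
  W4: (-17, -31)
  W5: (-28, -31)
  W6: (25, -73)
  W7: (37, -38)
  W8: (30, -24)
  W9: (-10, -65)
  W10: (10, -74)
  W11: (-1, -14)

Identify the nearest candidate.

W11

Distances from (-4, -9):
W1: max(|6|, |-49|) = 49
W2: max(|-3|, |-54|) = 54
W3: max(|23|, |39|) = 39
W4: max(|-13|, |-22|) = 22
W5: max(|-24|, |-22|) = 24
W6: max(|29|, |-64|) = 64
W7: max(|41|, |-29|) = 41
W8: max(|34|, |-15|) = 34
W9: max(|-6|, |-56|) = 56
W10: max(|14|, |-65|) = 65
W11: max(|3|, |-5|) = 5
Minimum: W11 at 5.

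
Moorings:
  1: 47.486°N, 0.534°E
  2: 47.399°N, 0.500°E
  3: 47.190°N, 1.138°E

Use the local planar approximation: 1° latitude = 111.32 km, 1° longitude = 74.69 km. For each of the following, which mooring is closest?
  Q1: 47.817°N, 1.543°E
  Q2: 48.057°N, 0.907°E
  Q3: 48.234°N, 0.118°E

Q1 at 47.817°N, 1.543°E:
  1: 83.888 km
  2: 90.741 km
  3: 76.071 km
  → nearest: 3 (76.071 km)
Q2 at 48.057°N, 0.907°E:
  1: 69.401 km
  2: 79.306 km
  3: 98.044 km
  → nearest: 1 (69.401 km)
Q3 at 48.234°N, 0.118°E:
  1: 88.876 km
  2: 97.233 km
  3: 138.963 km
  → nearest: 1 (88.876 km)

Q1→3; Q2→1; Q3→1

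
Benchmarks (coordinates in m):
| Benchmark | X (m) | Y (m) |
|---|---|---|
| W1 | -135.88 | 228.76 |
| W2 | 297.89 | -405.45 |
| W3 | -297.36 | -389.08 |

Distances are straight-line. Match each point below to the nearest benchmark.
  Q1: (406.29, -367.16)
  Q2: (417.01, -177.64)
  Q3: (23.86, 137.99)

Q1 at (406.29, -367.16):
  W1: √((-542.17)² + (595.92)²) = √(293948.3089 + 355120.6464) = 805.65 m
  W2: √((-108.40)² + (-38.29)²) = √(11750.5600 + 1466.1241) = 114.96 m
  W3: √((-703.65)² + (-21.92)²) = √(495123.3225 + 480.4864) = 703.99 m
  → nearest: W2 (114.96 m)
Q2 at (417.01, -177.64):
  W1: √((-552.89)² + (406.40)²) = √(305687.3521 + 165160.9600) = 686.18 m
  W2: √((-119.12)² + (-227.81)²) = √(14189.5744 + 51897.3961) = 257.07 m
  W3: √((-714.37)² + (-211.44)²) = √(510324.4969 + 44706.8736) = 745.00 m
  → nearest: W2 (257.07 m)
Q3 at (23.86, 137.99):
  W1: √((-159.74)² + (90.77)²) = √(25516.8676 + 8239.1929) = 183.73 m
  W2: √((274.03)² + (-543.44)²) = √(75092.4409 + 295327.0336) = 608.62 m
  W3: √((-321.22)² + (-527.07)²) = √(103182.2884 + 277802.7849) = 617.24 m
  → nearest: W1 (183.73 m)

Q1→W2; Q2→W2; Q3→W1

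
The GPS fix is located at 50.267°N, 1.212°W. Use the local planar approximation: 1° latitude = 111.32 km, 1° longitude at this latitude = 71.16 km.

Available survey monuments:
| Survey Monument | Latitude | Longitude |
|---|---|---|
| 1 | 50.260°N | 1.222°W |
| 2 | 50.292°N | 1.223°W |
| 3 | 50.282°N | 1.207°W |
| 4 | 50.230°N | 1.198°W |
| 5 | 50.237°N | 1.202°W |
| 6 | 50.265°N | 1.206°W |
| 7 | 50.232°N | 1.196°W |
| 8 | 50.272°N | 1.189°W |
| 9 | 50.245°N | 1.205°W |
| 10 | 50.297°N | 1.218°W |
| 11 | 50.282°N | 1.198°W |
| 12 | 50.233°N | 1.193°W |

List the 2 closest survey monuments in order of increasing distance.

Distances from 50.267°N, 1.212°W:
1: 1.055 km
2: 2.891 km
3: 1.707 km
4: 4.238 km
5: 3.415 km
6: 0.482 km
7: 4.059 km
8: 1.729 km
9: 2.499 km
10: 3.367 km
11: 1.944 km
12: 4.019 km
Sorted: 6 (0.482 km) < 1 (1.055 km) < 3 (1.707 km) < 8 (1.729 km) < …

6, 1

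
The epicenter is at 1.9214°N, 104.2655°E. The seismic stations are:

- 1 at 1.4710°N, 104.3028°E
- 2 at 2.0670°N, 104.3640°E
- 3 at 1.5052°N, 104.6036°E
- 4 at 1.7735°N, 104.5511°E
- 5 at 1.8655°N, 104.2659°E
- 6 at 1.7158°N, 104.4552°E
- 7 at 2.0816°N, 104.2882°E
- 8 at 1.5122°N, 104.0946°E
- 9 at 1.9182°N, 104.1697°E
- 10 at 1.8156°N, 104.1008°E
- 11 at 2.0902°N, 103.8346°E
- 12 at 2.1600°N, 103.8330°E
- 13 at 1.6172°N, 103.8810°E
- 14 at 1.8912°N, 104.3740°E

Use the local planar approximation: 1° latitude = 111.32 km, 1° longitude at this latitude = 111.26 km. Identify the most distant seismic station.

Distances from 1.9214°N, 104.2655°E:
1: √((-0.4504·111.32)² + (0.0373·111.26)²) = √(2513.871990 + 17.222483) = 50.3100 km
2: √((0.1456·111.32)² + (0.0985·111.26)²) = √(262.705488 + 120.102092) = 19.5655 km
3: √((-0.4162·111.32)² + (0.3381·111.26)²) = √(2146.597143 + 1415.039140) = 59.6794 km
4: √((-0.1479·111.32)² + (0.2856·111.26)²) = √(271.070804 + 1009.705025) = 35.7879 km
5: √((-0.0559·111.32)² + (0.0004·111.26)²) = √(38.723090 + 0.001981) = 6.2229 km
6: √((-0.2056·111.32)² + (0.1897·111.26)²) = √(523.832713 + 445.464165) = 31.1335 km
7: √((0.1602·111.32)² + (0.0227·111.26)²) = √(318.032438 + 6.378665) = 18.0114 km
8: √((-0.4092·111.32)² + (-0.1709·111.26)²) = √(2074.997823 + 361.544897) = 49.3613 km
9: √((-0.0032·111.32)² + (-0.0958·111.26)²) = √(0.126896 + 113.608056) = 10.6647 km
10: √((-0.1058·111.32)² + (-0.1647·111.26)²) = √(138.713181 + 335.788107) = 21.7831 km
11: √((0.1688·111.32)² + (-0.4309·111.26)²) = √(353.094766 + 2298.429036) = 51.4929 km
12: √((0.2386·111.32)² + (-0.4325·111.26)²) = √(705.484171 + 2315.529588) = 54.9637 km
13: √((-0.3042·111.32)² + (-0.3845·111.26)²) = √(1146.739612 + 1830.083053) = 54.5603 km
14: √((-0.0302·111.32)² + (0.1085·111.26)²) = √(11.302130 + 145.726182) = 12.5311 km
Maximum: 3 at 59.6794 km.

3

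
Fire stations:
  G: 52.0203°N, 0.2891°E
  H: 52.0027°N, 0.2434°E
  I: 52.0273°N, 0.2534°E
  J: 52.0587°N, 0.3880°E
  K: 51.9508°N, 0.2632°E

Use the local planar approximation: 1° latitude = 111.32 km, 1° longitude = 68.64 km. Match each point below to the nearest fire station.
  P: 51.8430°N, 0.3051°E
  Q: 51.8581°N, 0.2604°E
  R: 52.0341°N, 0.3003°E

P at 51.8430°N, 0.3051°E:
  G: √((0.1773·111.32)² + (-0.0160·68.64)²) = √(389.550590 + 1.206131) = 19.7676 km
  H: √((0.1597·111.32)² + (-0.0617·68.64)²) = √(316.050315 + 17.935970) = 18.2753 km
  I: √((0.1843·111.32)² + (-0.0517·68.64)²) = √(420.917581 + 12.593187) = 20.8209 km
  J: √((0.2157·111.32)² + (0.0829·68.64)²) = √(576.562889 + 32.379013) = 24.6767 km
  K: √((0.1078·111.32)² + (-0.0419·68.64)²) = √(144.007104 + 8.271468) = 12.3401 km
  → nearest: K (12.3401 km)
Q at 51.8581°N, 0.2604°E:
  G: √((0.1622·111.32)² + (0.0287·68.64)²) = √(326.022892 + 3.880774) = 18.1633 km
  H: √((0.1446·111.32)² + (-0.0170·68.64)²) = √(259.109288 + 1.361609) = 16.1391 km
  I: √((0.1692·111.32)² + (-0.0070·68.64)²) = √(354.770184 + 0.230861) = 18.8415 km
  J: √((0.2006·111.32)² + (0.1276·68.64)²) = √(498.664271 + 76.710692) = 23.9870 km
  K: √((0.0927·111.32)² + (0.0028·68.64)²) = √(106.489273 + 0.036938) = 10.3212 km
  → nearest: K (10.3212 km)
R at 52.0341°N, 0.3003°E:
  G: √((-0.0138·111.32)² + (-0.0112·68.64)²) = √(2.359960 + 0.591004) = 1.7178 km
  H: √((-0.0314·111.32)² + (-0.0569·68.64)²) = √(12.218157 + 15.253836) = 5.2414 km
  I: √((-0.0068·111.32)² + (-0.0469·68.64)²) = √(0.573013 + 10.363352) = 3.3070 km
  J: √((0.0246·111.32)² + (0.0877·68.64)²) = √(7.499229 + 36.237125) = 6.6133 km
  K: √((-0.0833·111.32)² + (-0.0371·68.64)²) = √(85.987713 + 6.484886) = 9.6163 km
  → nearest: G (1.7178 km)

P→K; Q→K; R→G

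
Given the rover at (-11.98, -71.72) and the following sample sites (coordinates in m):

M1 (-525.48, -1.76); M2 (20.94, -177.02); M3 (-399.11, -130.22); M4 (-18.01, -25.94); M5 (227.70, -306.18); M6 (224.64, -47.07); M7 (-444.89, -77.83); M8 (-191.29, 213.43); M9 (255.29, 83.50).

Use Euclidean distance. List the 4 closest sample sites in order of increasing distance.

Distances from (-11.98, -71.72):
M1: 518.24 m
M2: 110.33 m
M3: 391.53 m
M4: 46.18 m
M5: 335.29 m
M6: 237.90 m
M7: 432.95 m
M8: 336.84 m
M9: 309.07 m
Sorted: M4 (46.18 m) < M2 (110.33 m) < M6 (237.90 m) < M9 (309.07 m) < M5 (335.29 m) < M8 (336.84 m) < …

M4, M2, M6, M9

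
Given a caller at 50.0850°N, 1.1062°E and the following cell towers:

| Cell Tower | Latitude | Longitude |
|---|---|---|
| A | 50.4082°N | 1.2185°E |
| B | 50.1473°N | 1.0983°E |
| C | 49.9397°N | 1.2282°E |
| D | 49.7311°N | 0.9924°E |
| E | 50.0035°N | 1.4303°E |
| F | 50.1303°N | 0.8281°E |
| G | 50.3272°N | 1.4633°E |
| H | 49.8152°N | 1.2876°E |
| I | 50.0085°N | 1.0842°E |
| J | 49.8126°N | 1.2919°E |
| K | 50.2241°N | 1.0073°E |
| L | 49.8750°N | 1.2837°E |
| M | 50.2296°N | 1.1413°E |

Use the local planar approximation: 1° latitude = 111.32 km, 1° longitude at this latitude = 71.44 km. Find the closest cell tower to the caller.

Distances from 50.0850°N, 1.1062°E:
A: √((0.3232·111.32)² + (0.1123·71.44)²) = √(1294.461385 + 64.363908) = 36.8622 km
B: √((0.0623·111.32)² + (-0.0079·71.44)²) = √(48.097498 + 0.318520) = 6.9582 km
C: √((-0.1453·111.32)² + (0.1220·71.44)²) = √(261.624026 + 75.963078) = 18.3735 km
D: √((-0.3539·111.32)² + (-0.1138·71.44)²) = √(1552.056477 + 66.094819) = 40.2263 km
E: √((-0.0815·111.32)² + (0.3241·71.44)²) = √(82.311708 + 536.094009) = 24.8678 km
F: √((0.0453·111.32)² + (-0.2781·71.44)²) = √(25.429791 + 394.716126) = 20.4975 km
G: √((0.2422·111.32)² + (0.3571·71.44)²) = √(726.933483 + 650.822550) = 37.1181 km
H: √((-0.2698·111.32)² + (0.1814·71.44)²) = √(902.049325 + 167.941279) = 32.7107 km
I: √((-0.0765·111.32)² + (-0.0220·71.44)²) = √(72.521915 + 2.470178) = 8.6598 km
J: √((-0.2724·111.32)² + (0.1857·71.44)²) = √(919.518776 + 175.997581) = 33.0986 km
K: √((0.1391·111.32)² + (-0.0989·71.44)²) = √(239.773209 + 49.920103) = 17.0204 km
L: √((-0.2100·111.32)² + (0.1775·71.44)²) = √(546.493480 + 160.797616) = 26.5949 km
M: √((0.1446·111.32)² + (0.0351·71.44)²) = √(259.109288 + 6.287777) = 16.2910 km
Minimum: B at 6.9582 km.

B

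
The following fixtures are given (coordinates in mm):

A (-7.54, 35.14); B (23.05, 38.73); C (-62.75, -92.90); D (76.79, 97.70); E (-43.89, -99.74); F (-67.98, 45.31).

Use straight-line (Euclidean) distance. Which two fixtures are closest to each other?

C and E

Pairwise distances:
A–B: √((30.59)² + (3.59)²) = √(935.7481 + 12.8881) = 30.80 mm
A–C: √((-55.21)² + (-128.04)²) = √(3048.1441 + 16394.2416) = 139.44 mm
A–D: √((84.33)² + (62.56)²) = √(7111.5489 + 3913.7536) = 105.00 mm
A–E: √((-36.35)² + (-134.88)²) = √(1321.3225 + 18192.6144) = 139.69 mm
A–F: √((-60.44)² + (10.17)²) = √(3652.9936 + 103.4289) = 61.29 mm
B–C: √((-85.80)² + (-131.63)²) = √(7361.6400 + 17326.4569) = 157.12 mm
B–D: √((53.74)² + (58.97)²) = √(2887.9876 + 3477.4609) = 79.78 mm
B–E: √((-66.94)² + (-138.47)²) = √(4480.9636 + 19173.9409) = 153.80 mm
B–F: √((-91.03)² + (6.58)²) = √(8286.4609 + 43.2964) = 91.27 mm
C–D: √((139.54)² + (190.60)²) = √(19471.4116 + 36328.3600) = 236.22 mm
C–E: √((18.86)² + (-6.84)²) = √(355.6996 + 46.7856) = 20.06 mm
C–F: √((-5.23)² + (138.21)²) = √(27.3529 + 19102.0041) = 138.31 mm
D–E: √((-120.68)² + (-197.44)²) = √(14563.6624 + 38982.5536) = 231.40 mm
D–F: √((-144.77)² + (-52.39)²) = √(20958.3529 + 2744.7121) = 153.96 mm
E–F: √((-24.09)² + (145.05)²) = √(580.3281 + 21039.5025) = 147.04 mm
Closest pair: C–E at 20.06 mm.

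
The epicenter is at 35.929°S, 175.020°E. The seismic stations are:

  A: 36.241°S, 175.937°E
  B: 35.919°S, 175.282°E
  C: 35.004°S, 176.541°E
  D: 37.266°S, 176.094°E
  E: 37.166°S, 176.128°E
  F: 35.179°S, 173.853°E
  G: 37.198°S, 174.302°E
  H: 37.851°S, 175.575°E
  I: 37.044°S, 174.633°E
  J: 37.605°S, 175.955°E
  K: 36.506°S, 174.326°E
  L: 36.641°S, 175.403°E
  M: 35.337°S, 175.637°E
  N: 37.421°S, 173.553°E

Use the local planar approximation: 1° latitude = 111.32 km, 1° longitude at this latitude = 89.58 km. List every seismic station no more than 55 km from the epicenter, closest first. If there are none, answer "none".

Distances from 35.929°S, 175.020°E:
A: √((-0.312·111.32)² + (0.917·89.58)²) = √(1206.30071 + 6747.77802) = 89.186 km
B: √((0.010·111.32)² + (0.262·89.58)²) = √(1.23921 + 550.83902) = 23.496 km
C: √((0.925·111.32)² + (1.521·89.58)²) = √(10603.02684 + 18564.38405) = 170.785 km
D: √((-1.337·111.32)² + (1.074·89.58)²) = √(22151.80960 + 9256.15629) = 177.223 km
E: √((-1.237·111.32)² + (1.108·89.58)²) = √(18962.07214 + 9851.48356) = 169.746 km
F: √((0.750·111.32)² + (-1.167·89.58)²) = √(6970.58010 + 10928.58233) = 133.788 km
G: √((-1.269·111.32)² + (-0.718·89.58)²) = √(19955.82283 + 4136.86172) = 155.218 km
H: √((-1.922·111.32)² + (0.555·89.58)²) = √(45777.61497 + 2471.77015) = 219.657 km
I: √((-1.115·111.32)² + (-0.387·89.58)²) = √(15406.22124 + 1201.83278) = 128.872 km
J: √((-1.676·111.32)² + (0.935·89.58)²) = √(34809.23059 + 7015.28530) = 204.510 km
K: √((-0.577·111.32)² + (-0.694·89.58)²) = √(4125.70358 + 3864.92488) = 89.390 km
L: √((-0.712·111.32)² + (0.383·89.58)²) = √(6282.12224 + 1177.11709) = 86.367 km
M: √((0.592·111.32)² + (0.617·89.58)²) = √(4342.99979 + 3054.86797) = 86.011 km
N: √((-1.492·111.32)² + (-1.467·89.58)²) = √(27585.70208 + 17269.60260) = 211.791 km
Threshold 55 km: B (23.496 km) is within range.

B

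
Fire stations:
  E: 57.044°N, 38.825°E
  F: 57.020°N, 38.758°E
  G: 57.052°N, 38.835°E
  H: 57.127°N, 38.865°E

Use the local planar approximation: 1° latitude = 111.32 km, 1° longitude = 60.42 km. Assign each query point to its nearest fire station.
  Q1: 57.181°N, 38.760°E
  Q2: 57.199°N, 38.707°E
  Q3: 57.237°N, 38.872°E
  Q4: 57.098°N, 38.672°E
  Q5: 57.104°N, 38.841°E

Q1 at 57.181°N, 38.760°E:
  E: 15.748 km
  F: 17.923 km
  G: 15.058 km
  H: 8.740 km
  → nearest: H (8.740 km)
Q2 at 57.199°N, 38.707°E:
  E: 18.670 km
  F: 20.163 km
  G: 18.100 km
  H: 12.465 km
  → nearest: H (12.465 km)
Q3 at 57.237°N, 38.872°E:
  E: 21.672 km
  F: 25.119 km
  G: 20.715 km
  H: 12.253 km
  → nearest: H (12.253 km)
Q4 at 57.098°N, 38.672°E:
  E: 11.027 km
  F: 10.119 km
  G: 11.100 km
  H: 12.100 km
  → nearest: F (10.119 km)
Q5 at 57.104°N, 38.841°E:
  E: 6.749 km
  F: 10.611 km
  G: 5.800 km
  H: 2.942 km
  → nearest: H (2.942 km)

Q1→H; Q2→H; Q3→H; Q4→F; Q5→H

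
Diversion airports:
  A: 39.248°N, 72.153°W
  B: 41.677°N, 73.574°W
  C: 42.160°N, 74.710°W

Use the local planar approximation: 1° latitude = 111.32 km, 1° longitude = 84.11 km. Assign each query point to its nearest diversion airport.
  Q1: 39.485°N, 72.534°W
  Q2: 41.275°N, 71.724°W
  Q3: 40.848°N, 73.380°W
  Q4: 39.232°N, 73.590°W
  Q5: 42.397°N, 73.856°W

Q1→A; Q2→B; Q3→B; Q4→A; Q5→C

Q1 at 39.485°N, 72.534°W:
  A: 41.509 km
  B: 259.219 km
  C: 349.530 km
  → nearest: A (41.509 km)
Q2 at 41.275°N, 71.724°W:
  A: 228.512 km
  B: 161.911 km
  C: 269.784 km
  → nearest: B (161.911 km)
Q3 at 40.848°N, 73.380°W:
  A: 205.851 km
  B: 93.716 km
  C: 183.971 km
  → nearest: B (93.716 km)
Q4 at 39.232°N, 73.590°W:
  A: 120.879 km
  B: 272.181 km
  C: 339.285 km
  → nearest: A (120.879 km)
Q5 at 42.397°N, 73.856°W:
  A: 378.683 km
  B: 83.586 km
  C: 76.522 km
  → nearest: C (76.522 km)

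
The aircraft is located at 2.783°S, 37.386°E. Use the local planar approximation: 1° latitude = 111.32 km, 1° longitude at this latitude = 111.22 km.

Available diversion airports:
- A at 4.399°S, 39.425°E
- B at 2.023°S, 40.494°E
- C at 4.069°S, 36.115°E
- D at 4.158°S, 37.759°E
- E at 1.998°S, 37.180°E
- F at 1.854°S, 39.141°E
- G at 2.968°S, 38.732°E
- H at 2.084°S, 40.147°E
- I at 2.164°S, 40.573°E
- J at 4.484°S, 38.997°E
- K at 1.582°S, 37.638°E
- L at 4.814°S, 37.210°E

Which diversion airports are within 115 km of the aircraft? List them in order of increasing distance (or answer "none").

Distances from 2.783°S, 37.386°E:
A: √((-1.616·111.32)² + (2.039·111.22)²) = √(32361.53462 + 51428.07079) = 289.464 km
B: √((0.760·111.32)² + (3.108·111.22)²) = √(7157.70145 + 119488.96566) = 355.875 km
C: √((-1.286·111.32)² + (-1.271·111.22)²) = √(20494.07553 + 19982.82489) = 201.189 km
D: √((-1.375·111.32)² + (0.373·111.22)²) = √(23428.89423 + 1721.01020) = 158.587 km
E: √((0.785·111.32)² + (-0.206·111.22)²) = √(7636.34795 + 524.92858) = 90.340 km
F: √((0.929·111.32)² + (1.755·111.22)²) = √(10694.92697 + 38099.56552) = 220.895 km
G: √((-0.185·111.32)² + (1.346·111.22)²) = √(424.12107 + 22410.72473) = 151.112 km
H: √((0.699·111.32)² + (2.761·111.22)²) = √(6054.81317 + 94297.15603) = 316.784 km
I: √((0.619·111.32)² + (3.187·111.22)²) = √(4748.18567 + 125640.57301) = 361.094 km
J: √((-1.701·111.32)² + (1.611·111.22)²) = √(35855.43721 + 32103.83113) = 260.690 km
K: √((1.201·111.32)² + (0.252·111.22)²) = √(17874.43859 + 785.53739) = 136.602 km
L: √((-2.031·111.32)² + (-0.176·111.22)²) = √(51117.10411 + 383.16966) = 226.937 km
Threshold 115 km: E (90.340 km) is within range.

E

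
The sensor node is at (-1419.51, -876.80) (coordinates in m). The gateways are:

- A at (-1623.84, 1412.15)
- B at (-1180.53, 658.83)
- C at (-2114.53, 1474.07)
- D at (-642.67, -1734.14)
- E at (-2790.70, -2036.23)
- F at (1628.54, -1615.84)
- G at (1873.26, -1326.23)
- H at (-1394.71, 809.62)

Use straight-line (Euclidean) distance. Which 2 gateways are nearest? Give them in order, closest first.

D, B

Distances from (-1419.51, -876.80):
A: 2298.05 m
B: 1554.11 m
C: 2451.46 m
D: 1156.94 m
E: 1795.67 m
F: 3136.37 m
G: 3323.30 m
H: 1686.60 m
Sorted: D (1156.94 m) < B (1554.11 m) < H (1686.60 m) < E (1795.67 m) < …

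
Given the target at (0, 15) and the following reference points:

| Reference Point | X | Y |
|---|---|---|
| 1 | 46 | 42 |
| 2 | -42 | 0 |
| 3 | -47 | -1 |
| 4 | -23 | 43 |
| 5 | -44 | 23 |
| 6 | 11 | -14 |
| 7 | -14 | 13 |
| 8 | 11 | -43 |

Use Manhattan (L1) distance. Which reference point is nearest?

Distances from (0, 15):
1: |46| + |27| = 46 + 27 = 73
2: |-42| + |-15| = 42 + 15 = 57
3: |-47| + |-16| = 47 + 16 = 63
4: |-23| + |28| = 23 + 28 = 51
5: |-44| + |8| = 44 + 8 = 52
6: |11| + |-29| = 11 + 29 = 40
7: |-14| + |-2| = 14 + 2 = 16
8: |11| + |-58| = 11 + 58 = 69
Minimum: 7 at 16.

7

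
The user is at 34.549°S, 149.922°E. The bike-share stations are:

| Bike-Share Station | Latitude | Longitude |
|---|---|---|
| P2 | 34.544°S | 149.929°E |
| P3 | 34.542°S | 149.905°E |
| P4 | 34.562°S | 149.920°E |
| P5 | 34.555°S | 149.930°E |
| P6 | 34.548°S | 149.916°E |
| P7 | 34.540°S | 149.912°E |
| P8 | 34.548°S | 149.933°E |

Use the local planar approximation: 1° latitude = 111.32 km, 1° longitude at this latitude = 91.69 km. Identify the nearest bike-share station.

Distances from 34.549°S, 149.922°E:
P2: 0.850 km
P3: 1.743 km
P4: 1.459 km
P5: 0.992 km
P6: 0.561 km
P7: 1.358 km
P8: 1.015 km
Minimum: P6 at 0.561 km.

P6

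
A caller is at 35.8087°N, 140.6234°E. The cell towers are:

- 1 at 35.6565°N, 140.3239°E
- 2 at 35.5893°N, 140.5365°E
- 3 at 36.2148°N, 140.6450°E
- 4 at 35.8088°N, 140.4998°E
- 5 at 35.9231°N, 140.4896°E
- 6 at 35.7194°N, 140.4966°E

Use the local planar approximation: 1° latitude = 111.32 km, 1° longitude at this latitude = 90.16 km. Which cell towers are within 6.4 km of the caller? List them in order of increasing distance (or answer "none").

none

Distances from 35.8087°N, 140.6234°E:
1: √((-0.1522·111.32)² + (-0.2995·90.16)²) = √(287.061996 + 729.157689) = 31.8782 km
2: √((-0.2194·111.32)² + (-0.0869·90.16)²) = √(596.512628 + 61.385721) = 25.6495 km
3: √((0.4061·111.32)² + (0.0216·90.16)²) = √(2043.677551 + 3.792585) = 45.2490 km
4: √((0.0001·111.32)² + (-0.1236·90.16)²) = √(0.000124 + 124.183744) = 11.1438 km
5: √((0.1144·111.32)² + (-0.1338·90.16)²) = √(162.180429 + 145.525813) = 17.5416 km
6: √((-0.0893·111.32)² + (-0.1268·90.16)²) = √(98.821016 + 130.697209) = 15.1499 km
Threshold 6.4 km: none within range.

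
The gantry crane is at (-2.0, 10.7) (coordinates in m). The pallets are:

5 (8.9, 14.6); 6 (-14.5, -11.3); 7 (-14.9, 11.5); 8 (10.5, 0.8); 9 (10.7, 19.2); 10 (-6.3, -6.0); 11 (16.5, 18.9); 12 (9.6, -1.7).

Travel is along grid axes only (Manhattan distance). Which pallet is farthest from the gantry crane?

6

Distances from (-2.0, 10.7):
5: |10.9| + |3.9| = 10.9 + 3.9 = 14.8 m
6: |-12.5| + |-22.0| = 12.5 + 22.0 = 34.5 m
7: |-12.9| + |0.8| = 12.9 + 0.8 = 13.7 m
8: |12.5| + |-9.9| = 12.5 + 9.9 = 22.4 m
9: |12.7| + |8.5| = 12.7 + 8.5 = 21.2 m
10: |-4.3| + |-16.7| = 4.3 + 16.7 = 21.0 m
11: |18.5| + |8.2| = 18.5 + 8.2 = 26.7 m
12: |11.6| + |-12.4| = 11.6 + 12.4 = 24.0 m
Maximum: 6 at 34.5 m.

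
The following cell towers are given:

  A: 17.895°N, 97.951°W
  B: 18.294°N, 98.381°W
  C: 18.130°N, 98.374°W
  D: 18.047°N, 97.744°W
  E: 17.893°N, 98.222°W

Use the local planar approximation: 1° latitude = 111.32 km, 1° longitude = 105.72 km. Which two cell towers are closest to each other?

Pairwise distances:
B–C: √((-0.164·111.32)² + (0.007·105.72)²) = √(333.29906 + 0.54766) = 18.271 km
A–D: √((0.152·111.32)² + (0.207·105.72)²) = √(286.30806 + 478.91121) = 27.663 km
A–E: √((-0.002·111.32)² + (-0.271·105.72)²) = √(0.04957 + 820.82938) = 28.651 km
C–E: √((-0.237·111.32)² + (0.152·105.72)²) = √(696.05425 + 258.22690) = 30.891 km
B–E: √((-0.401·111.32)² + (0.159·105.72)²) = √(1992.66889 + 282.55862) = 47.699 km
A–C: √((0.235·111.32)² + (-0.423·105.72)²) = √(684.35606 + 1999.83905) = 51.809 km
D–E: √((-0.154·111.32)² + (-0.478·105.72)²) = √(293.89205 + 2553.70133) = 53.363 km
A–B: √((0.399·111.32)² + (-0.430·105.72)²) = √(1972.84146 + 2066.57523) = 63.556 km
C–D: √((-0.083·111.32)² + (0.630·105.72)²) = √(85.36947 + 4436.03953) = 67.241 km
B–D: √((-0.247·111.32)² + (0.637·105.72)²) = √(756.03222 + 4535.16585) = 72.741 km
Closest pair: B–C at 18.271 km.

B and C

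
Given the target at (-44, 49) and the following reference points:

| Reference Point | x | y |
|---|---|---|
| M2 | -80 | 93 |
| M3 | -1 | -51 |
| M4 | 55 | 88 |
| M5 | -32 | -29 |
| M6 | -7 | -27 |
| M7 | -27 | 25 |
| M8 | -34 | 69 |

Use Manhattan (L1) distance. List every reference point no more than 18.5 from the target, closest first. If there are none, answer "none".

none

Distances from (-44, 49):
M2: 80
M3: 143
M4: 138
M5: 90
M6: 113
M7: 41
M8: 30
Threshold 18.5: none within range.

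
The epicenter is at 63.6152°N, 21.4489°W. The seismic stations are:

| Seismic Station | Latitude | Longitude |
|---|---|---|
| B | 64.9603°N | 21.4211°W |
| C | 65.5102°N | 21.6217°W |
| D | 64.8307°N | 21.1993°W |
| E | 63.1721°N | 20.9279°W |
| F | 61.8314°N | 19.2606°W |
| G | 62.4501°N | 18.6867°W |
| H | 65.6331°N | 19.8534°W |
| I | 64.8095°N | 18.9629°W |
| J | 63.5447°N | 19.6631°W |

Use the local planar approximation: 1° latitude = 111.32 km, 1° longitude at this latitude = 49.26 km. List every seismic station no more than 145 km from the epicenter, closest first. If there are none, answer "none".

Distances from 63.6152°N, 21.4489°W:
B: √((1.3451·111.32)² + (0.0278·49.26)²) = √(22421.029015 + 1.875333) = 149.7428 km
C: √((1.8950·111.32)² + (-0.1728·49.26)²) = √(44500.493162 + 72.456323) = 211.1231 km
D: √((1.2155·111.32)² + (0.2496·49.26)²) = √(18308.649965 + 151.174304) = 135.8669 km
E: √((-0.4431·111.32)² + (0.5210·49.26)²) = √(2433.043622 + 658.664507) = 55.6031 km
F: √((-1.7838·111.32)² + (2.1883·49.26)²) = √(39431.083825 + 11619.903884) = 225.9447 km
G: √((-1.1651·111.32)² + (2.7622·49.26)²) = √(16821.812962 + 18513.948736) = 187.9781 km
H: √((2.0179·111.32)² + (1.5955·49.26)²) = √(50459.817562 + 6177.068708) = 237.9851 km
I: √((1.1943·111.32)² + (2.4860·49.26)²) = √(17675.563169 + 14996.539771) = 180.7543 km
J: √((-0.0705·111.32)² + (1.7858·49.26)²) = √(61.592046 + 7738.458400) = 88.3179 km
Threshold 145 km: E (55.6031 km), J (88.3179 km), D (135.8669 km) are within range.

E, J, D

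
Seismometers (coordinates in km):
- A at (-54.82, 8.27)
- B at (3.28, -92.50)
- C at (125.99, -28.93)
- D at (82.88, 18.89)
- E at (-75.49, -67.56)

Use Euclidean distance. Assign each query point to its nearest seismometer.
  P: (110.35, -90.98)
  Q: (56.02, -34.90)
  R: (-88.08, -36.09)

P→C; Q→D; R→E

P at (110.35, -90.98):
  A: 192.70 km
  B: 107.08 km
  C: 63.99 km
  D: 113.25 km
  E: 187.31 km
  → nearest: C (63.99 km)
Q at (56.02, -34.90):
  A: 118.95 km
  B: 78.10 km
  C: 70.22 km
  D: 60.12 km
  E: 135.50 km
  → nearest: D (60.12 km)
R at (-88.08, -36.09):
  A: 55.44 km
  B: 107.37 km
  C: 214.19 km
  D: 179.58 km
  E: 33.89 km
  → nearest: E (33.89 km)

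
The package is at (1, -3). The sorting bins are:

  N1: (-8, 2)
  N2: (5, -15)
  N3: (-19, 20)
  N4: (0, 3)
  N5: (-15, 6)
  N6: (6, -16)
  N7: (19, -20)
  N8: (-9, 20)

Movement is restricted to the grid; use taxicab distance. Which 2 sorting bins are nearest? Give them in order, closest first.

N4, N1

Distances from (1, -3):
N1: |-9| + |5| = 9 + 5 = 14
N2: |4| + |-12| = 4 + 12 = 16
N3: |-20| + |23| = 20 + 23 = 43
N4: |-1| + |6| = 1 + 6 = 7
N5: |-16| + |9| = 16 + 9 = 25
N6: |5| + |-13| = 5 + 13 = 18
N7: |18| + |-17| = 18 + 17 = 35
N8: |-10| + |23| = 10 + 23 = 33
Sorted: N4 (7) < N1 (14) < N2 (16) < N6 (18) < …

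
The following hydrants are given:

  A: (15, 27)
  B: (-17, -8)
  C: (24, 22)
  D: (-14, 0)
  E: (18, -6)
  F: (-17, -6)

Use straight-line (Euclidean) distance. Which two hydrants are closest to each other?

Pairwise distances:
A–B: √((-32)² + (-35)²) = √(1024.000 + 1225.000) = 47.4
A–C: √((9)² + (-5)²) = √(81.000 + 25.000) = 10.3
A–D: √((-29)² + (-27)²) = √(841.000 + 729.000) = 39.6
A–E: √((3)² + (-33)²) = √(9.000 + 1089.000) = 33.1
A–F: √((-32)² + (-33)²) = √(1024.000 + 1089.000) = 46.0
B–C: √((41)² + (30)²) = √(1681.000 + 900.000) = 50.8
B–D: √((3)² + (8)²) = √(9.000 + 64.000) = 8.5
B–E: √((35)² + (2)²) = √(1225.000 + 4.000) = 35.1
B–F: √((0)² + (2)²) = √(0.000 + 4.000) = 2.0
C–D: √((-38)² + (-22)²) = √(1444.000 + 484.000) = 43.9
C–E: √((-6)² + (-28)²) = √(36.000 + 784.000) = 28.6
C–F: √((-41)² + (-28)²) = √(1681.000 + 784.000) = 49.6
D–E: √((32)² + (-6)²) = √(1024.000 + 36.000) = 32.6
D–F: √((-3)² + (-6)²) = √(9.000 + 36.000) = 6.7
E–F: √((-35)² + (0)²) = √(1225.000 + 0.000) = 35.0
Closest pair: B–F at 2.0.

B and F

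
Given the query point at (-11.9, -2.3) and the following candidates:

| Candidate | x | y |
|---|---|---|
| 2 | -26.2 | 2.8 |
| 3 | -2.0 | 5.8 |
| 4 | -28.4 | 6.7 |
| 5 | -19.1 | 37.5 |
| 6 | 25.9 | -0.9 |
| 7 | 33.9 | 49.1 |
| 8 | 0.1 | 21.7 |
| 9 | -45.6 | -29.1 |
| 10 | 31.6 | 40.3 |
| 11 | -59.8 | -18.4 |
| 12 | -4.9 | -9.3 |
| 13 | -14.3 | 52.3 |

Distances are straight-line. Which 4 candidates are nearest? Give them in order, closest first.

12, 3, 2, 4

Distances from (-11.9, -2.3):
2: 15.2
3: 12.8
4: 18.8
5: 40.4
6: 37.8
7: 68.8
8: 26.8
9: 43.1
10: 60.9
11: 50.5
12: 9.9
13: 54.7
Sorted: 12 (9.9) < 3 (12.8) < 2 (15.2) < 4 (18.8) < 8 (26.8) < 6 (37.8) < …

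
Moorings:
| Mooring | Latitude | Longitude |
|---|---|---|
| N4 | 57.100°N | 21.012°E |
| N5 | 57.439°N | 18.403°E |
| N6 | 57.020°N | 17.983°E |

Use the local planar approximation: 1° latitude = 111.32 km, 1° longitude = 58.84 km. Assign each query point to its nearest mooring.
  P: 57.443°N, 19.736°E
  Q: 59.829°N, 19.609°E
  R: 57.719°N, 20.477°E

P→N5; Q→N5; R→N4

P at 57.443°N, 19.736°E:
  N4: √((-0.343·111.32)² + (1.276·58.84)²) = √(1457.92316 + 5636.98237) = 84.231 km
  N5: √((-0.004·111.32)² + (-1.333·58.84)²) = √(0.19827 + 6151.84843) = 78.435 km
  N6: √((-0.423·111.32)² + (-1.753·58.84)²) = √(2217.31365 + 10639.20459) = 113.387 km
  → nearest: N5 (78.435 km)
Q at 59.829°N, 19.609°E:
  N4: √((-2.729·111.32)² + (1.403·58.84)²) = √(92289.74939 + 6814.91856) = 314.809 km
  N5: √((-2.390·111.32)² + (-1.206·58.84)²) = √(70785.15660 + 5035.46920) = 275.355 km
  N6: √((-2.809·111.32)² + (-1.626·58.84)²) = √(97779.96416 + 9153.48366) = 327.007 km
  → nearest: N5 (275.355 km)
R at 57.719°N, 20.477°E:
  N4: √((-0.619·111.32)² + (0.535·58.84)²) = √(4748.18567 + 990.95262) = 75.757 km
  N5: √((-0.280·111.32)² + (-2.074·58.84)²) = √(971.54396 + 14892.33621) = 125.952 km
  N6: √((-0.699·111.32)² + (-2.494·58.84)²) = √(6054.81317 + 21534.67027) = 166.101 km
  → nearest: N4 (75.757 km)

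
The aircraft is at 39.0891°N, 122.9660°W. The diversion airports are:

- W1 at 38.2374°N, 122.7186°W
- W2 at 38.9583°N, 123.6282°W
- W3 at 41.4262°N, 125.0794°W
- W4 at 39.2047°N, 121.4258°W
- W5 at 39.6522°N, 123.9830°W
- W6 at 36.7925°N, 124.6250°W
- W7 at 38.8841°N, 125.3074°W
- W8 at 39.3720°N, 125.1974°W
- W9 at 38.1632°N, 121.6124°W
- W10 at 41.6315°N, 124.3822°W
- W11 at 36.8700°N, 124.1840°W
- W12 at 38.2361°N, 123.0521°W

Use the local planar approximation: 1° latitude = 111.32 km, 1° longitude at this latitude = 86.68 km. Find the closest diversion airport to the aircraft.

Distances from 39.0891°N, 122.9660°W:
W1: 97.2062 km
W2: 59.2175 km
W3: 318.1898 km
W4: 134.1233 km
W5: 108.1683 km
W6: 293.3254 km
W7: 204.2315 km
W8: 195.9648 km
W9: 156.1730 km
W10: 308.4954 km
W11: 268.6452 km
W12: 95.2488 km
Minimum: W2 at 59.2175 km.

W2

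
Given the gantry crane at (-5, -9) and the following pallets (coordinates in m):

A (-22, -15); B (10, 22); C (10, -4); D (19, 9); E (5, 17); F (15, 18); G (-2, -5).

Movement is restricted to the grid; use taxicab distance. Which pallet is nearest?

Distances from (-5, -9):
A: |-17| + |-6| = 17 + 6 = 23 m
B: |15| + |31| = 15 + 31 = 46 m
C: |15| + |5| = 15 + 5 = 20 m
D: |24| + |18| = 24 + 18 = 42 m
E: |10| + |26| = 10 + 26 = 36 m
F: |20| + |27| = 20 + 27 = 47 m
G: |3| + |4| = 3 + 4 = 7 m
Minimum: G at 7 m.

G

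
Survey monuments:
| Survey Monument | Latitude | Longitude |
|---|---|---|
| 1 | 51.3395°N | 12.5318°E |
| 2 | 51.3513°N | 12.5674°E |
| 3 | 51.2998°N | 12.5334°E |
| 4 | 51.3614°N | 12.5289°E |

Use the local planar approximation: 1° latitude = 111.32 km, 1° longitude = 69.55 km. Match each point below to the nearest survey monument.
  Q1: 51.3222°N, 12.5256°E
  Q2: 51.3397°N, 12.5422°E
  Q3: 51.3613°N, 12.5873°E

Q1→1; Q2→1; Q3→2

Q1 at 51.3222°N, 12.5256°E:
  1: 1.9735 km
  2: 4.3526 km
  3: 2.5519 km
  4: 4.3698 km
  → nearest: 1 (1.9735 km)
Q2 at 51.3397°N, 12.5422°E:
  1: 0.7237 km
  2: 2.1770 km
  3: 4.4836 km
  4: 2.5867 km
  → nearest: 1 (0.7237 km)
Q3 at 51.3613°N, 12.5873°E:
  1: 4.5595 km
  2: 1.7762 km
  3: 7.8053 km
  4: 4.0617 km
  → nearest: 2 (1.7762 km)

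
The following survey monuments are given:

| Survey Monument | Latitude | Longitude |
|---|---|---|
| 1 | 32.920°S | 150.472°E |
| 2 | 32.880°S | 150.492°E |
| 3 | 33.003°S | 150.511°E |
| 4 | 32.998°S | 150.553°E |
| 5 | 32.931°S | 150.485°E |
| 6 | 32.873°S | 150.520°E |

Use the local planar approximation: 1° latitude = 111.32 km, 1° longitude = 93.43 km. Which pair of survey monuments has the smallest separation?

Pairwise distances:
1–2: √((0.040·111.32)² + (0.020·93.43)²) = √(19.82743 + 3.49167) = 4.829 km
1–3: √((-0.083·111.32)² + (0.039·93.43)²) = √(85.36947 + 13.27706) = 9.932 km
1–4: √((-0.078·111.32)² + (0.081·93.43)²) = √(75.39379 + 57.27205) = 11.518 km
1–5: √((-0.011·111.32)² + (0.013·93.43)²) = √(1.49945 + 1.47523) = 1.725 km
1–6: √((0.047·111.32)² + (0.048·93.43)²) = √(27.37424 + 20.11200) = 6.891 km
2–3: √((-0.123·111.32)² + (0.019·93.43)²) = √(187.48072 + 3.15123) = 13.807 km
2–4: √((-0.118·111.32)² + (0.061·93.43)²) = √(172.54819 + 32.48122) = 14.319 km
2–5: √((-0.051·111.32)² + (-0.007·93.43)²) = √(32.23196 + 0.42773) = 5.715 km
2–6: √((0.007·111.32)² + (0.028·93.43)²) = √(0.60721 + 6.84367) = 2.730 km
3–4: √((0.005·111.32)² + (0.042·93.43)²) = √(0.30980 + 15.39825) = 3.963 km
3–5: √((0.072·111.32)² + (-0.026·93.43)²) = √(64.24087 + 5.90092) = 8.375 km
3–6: √((0.130·111.32)² + (0.009·93.43)²) = √(209.42721 + 0.70706) = 14.496 km
4–5: √((0.067·111.32)² + (-0.068·93.43)²) = √(55.62833 + 40.36366) = 9.798 km
4–6: √((0.125·111.32)² + (-0.033·93.43)²) = √(193.62722 + 9.50606) = 14.252 km
5–6: √((0.058·111.32)² + (0.035·93.43)²) = √(41.68717 + 10.69323) = 7.237 km
Closest pair: 1–5 at 1.725 km.

1 and 5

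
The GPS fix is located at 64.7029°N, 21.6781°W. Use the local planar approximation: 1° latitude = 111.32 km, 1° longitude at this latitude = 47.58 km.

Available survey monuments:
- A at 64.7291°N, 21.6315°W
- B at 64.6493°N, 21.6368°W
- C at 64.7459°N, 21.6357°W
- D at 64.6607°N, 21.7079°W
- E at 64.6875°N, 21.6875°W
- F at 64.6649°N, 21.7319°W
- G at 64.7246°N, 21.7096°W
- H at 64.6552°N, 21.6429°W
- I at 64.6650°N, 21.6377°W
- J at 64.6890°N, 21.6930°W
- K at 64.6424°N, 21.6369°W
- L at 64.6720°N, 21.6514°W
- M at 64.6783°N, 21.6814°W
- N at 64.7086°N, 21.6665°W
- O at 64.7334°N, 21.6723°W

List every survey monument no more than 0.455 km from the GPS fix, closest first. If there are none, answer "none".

Distances from 64.7029°N, 21.6781°W:
A: √((0.0262·111.32)² + (0.0466·47.58)²) = √(8.506462 + 4.916100) = 3.6637 km
B: √((-0.0536·111.32)² + (0.0413·47.58)²) = √(35.602129 + 3.861437) = 6.2820 km
C: √((0.0430·111.32)² + (0.0424·47.58)²) = √(22.913071 + 4.069870) = 5.1945 km
D: √((-0.0422·111.32)² + (-0.0298·47.58)²) = √(22.068423 + 2.010395) = 4.9070 km
E: √((-0.0154·111.32)² + (-0.0094·47.58)²) = √(2.938920 + 0.200034) = 1.7717 km
F: √((-0.0380·111.32)² + (-0.0538·47.58)²) = √(17.894254 + 6.552597) = 4.9444 km
G: √((0.0217·111.32)² + (-0.0315·47.58)²) = √(5.835336 + 2.246312) = 2.8428 km
H: √((-0.0477·111.32)² + (0.0352·47.58)²) = √(28.195718 + 2.805009) = 5.5678 km
I: √((-0.0379·111.32)² + (0.0404·47.58)²) = √(17.800197 + 3.694976) = 4.6363 km
J: √((-0.0139·111.32)² + (-0.0149·47.58)²) = √(2.394286 + 0.502599) = 1.7020 km
K: √((-0.0605·111.32)² + (0.0412·47.58)²) = √(45.358339 + 3.842760) = 7.0143 km
L: √((-0.0309·111.32)² + (0.0267·47.58)²) = √(11.832141 + 1.613881) = 3.6669 km
M: √((-0.0246·111.32)² + (-0.0033·47.58)²) = √(7.499229 + 0.024653) = 2.7430 km
N: √((0.0057·111.32)² + (0.0116·47.58)²) = √(0.402621 + 0.304625) = 0.8410 km
O: √((0.0305·111.32)² + (0.0058·47.58)²) = √(11.527790 + 0.076156) = 3.4065 km
Threshold 0.455 km: none within range.

none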